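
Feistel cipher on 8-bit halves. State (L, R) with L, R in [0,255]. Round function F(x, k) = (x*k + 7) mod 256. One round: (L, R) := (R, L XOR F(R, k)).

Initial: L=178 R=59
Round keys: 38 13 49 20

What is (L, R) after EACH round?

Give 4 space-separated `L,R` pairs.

Round 1 (k=38): L=59 R=123
Round 2 (k=13): L=123 R=125
Round 3 (k=49): L=125 R=143
Round 4 (k=20): L=143 R=78

Answer: 59,123 123,125 125,143 143,78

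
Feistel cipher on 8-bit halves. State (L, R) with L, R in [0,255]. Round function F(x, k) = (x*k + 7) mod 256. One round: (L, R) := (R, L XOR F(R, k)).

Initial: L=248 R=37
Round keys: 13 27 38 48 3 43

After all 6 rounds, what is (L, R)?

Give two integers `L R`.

Round 1 (k=13): L=37 R=16
Round 2 (k=27): L=16 R=146
Round 3 (k=38): L=146 R=163
Round 4 (k=48): L=163 R=5
Round 5 (k=3): L=5 R=181
Round 6 (k=43): L=181 R=107

Answer: 181 107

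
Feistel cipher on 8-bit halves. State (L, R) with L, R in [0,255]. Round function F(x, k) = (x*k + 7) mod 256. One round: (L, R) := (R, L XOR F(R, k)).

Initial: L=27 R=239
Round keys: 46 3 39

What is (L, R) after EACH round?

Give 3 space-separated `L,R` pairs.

Round 1 (k=46): L=239 R=226
Round 2 (k=3): L=226 R=66
Round 3 (k=39): L=66 R=247

Answer: 239,226 226,66 66,247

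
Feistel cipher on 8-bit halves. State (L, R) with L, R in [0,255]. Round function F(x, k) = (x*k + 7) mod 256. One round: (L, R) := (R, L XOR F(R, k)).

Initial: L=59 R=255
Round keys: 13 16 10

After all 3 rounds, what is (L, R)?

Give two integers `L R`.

Round 1 (k=13): L=255 R=193
Round 2 (k=16): L=193 R=232
Round 3 (k=10): L=232 R=214

Answer: 232 214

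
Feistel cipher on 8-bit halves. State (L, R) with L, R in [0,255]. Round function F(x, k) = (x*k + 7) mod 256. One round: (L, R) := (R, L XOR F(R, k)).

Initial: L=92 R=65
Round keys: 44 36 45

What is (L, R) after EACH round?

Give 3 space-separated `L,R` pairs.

Round 1 (k=44): L=65 R=111
Round 2 (k=36): L=111 R=226
Round 3 (k=45): L=226 R=174

Answer: 65,111 111,226 226,174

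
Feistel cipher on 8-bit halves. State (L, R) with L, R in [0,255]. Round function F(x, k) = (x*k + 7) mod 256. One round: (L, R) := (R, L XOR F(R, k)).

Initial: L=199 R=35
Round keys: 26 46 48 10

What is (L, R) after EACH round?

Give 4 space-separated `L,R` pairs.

Round 1 (k=26): L=35 R=82
Round 2 (k=46): L=82 R=224
Round 3 (k=48): L=224 R=85
Round 4 (k=10): L=85 R=185

Answer: 35,82 82,224 224,85 85,185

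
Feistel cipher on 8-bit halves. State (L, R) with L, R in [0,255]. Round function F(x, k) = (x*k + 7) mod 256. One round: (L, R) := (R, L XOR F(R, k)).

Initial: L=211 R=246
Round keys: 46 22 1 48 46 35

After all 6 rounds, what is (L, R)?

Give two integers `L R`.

Answer: 251 94

Derivation:
Round 1 (k=46): L=246 R=232
Round 2 (k=22): L=232 R=1
Round 3 (k=1): L=1 R=224
Round 4 (k=48): L=224 R=6
Round 5 (k=46): L=6 R=251
Round 6 (k=35): L=251 R=94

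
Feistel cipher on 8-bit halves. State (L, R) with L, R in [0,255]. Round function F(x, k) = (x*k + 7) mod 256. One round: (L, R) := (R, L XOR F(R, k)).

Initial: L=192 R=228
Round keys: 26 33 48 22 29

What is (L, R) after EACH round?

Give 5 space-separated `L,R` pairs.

Round 1 (k=26): L=228 R=239
Round 2 (k=33): L=239 R=50
Round 3 (k=48): L=50 R=136
Round 4 (k=22): L=136 R=133
Round 5 (k=29): L=133 R=144

Answer: 228,239 239,50 50,136 136,133 133,144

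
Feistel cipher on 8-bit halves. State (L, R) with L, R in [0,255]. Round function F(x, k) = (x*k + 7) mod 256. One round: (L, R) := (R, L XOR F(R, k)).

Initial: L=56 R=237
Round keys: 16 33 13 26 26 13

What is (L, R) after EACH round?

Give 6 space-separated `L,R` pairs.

Answer: 237,239 239,59 59,233 233,138 138,226 226,11

Derivation:
Round 1 (k=16): L=237 R=239
Round 2 (k=33): L=239 R=59
Round 3 (k=13): L=59 R=233
Round 4 (k=26): L=233 R=138
Round 5 (k=26): L=138 R=226
Round 6 (k=13): L=226 R=11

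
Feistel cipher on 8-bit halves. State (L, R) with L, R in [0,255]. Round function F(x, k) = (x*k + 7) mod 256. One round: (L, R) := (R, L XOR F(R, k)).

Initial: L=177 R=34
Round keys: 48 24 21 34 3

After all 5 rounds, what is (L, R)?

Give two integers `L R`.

Round 1 (k=48): L=34 R=214
Round 2 (k=24): L=214 R=53
Round 3 (k=21): L=53 R=182
Round 4 (k=34): L=182 R=6
Round 5 (k=3): L=6 R=175

Answer: 6 175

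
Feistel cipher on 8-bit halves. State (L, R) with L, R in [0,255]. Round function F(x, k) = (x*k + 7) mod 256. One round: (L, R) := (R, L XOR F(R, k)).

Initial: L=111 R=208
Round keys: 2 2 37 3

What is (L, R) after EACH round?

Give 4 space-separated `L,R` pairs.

Round 1 (k=2): L=208 R=200
Round 2 (k=2): L=200 R=71
Round 3 (k=37): L=71 R=130
Round 4 (k=3): L=130 R=202

Answer: 208,200 200,71 71,130 130,202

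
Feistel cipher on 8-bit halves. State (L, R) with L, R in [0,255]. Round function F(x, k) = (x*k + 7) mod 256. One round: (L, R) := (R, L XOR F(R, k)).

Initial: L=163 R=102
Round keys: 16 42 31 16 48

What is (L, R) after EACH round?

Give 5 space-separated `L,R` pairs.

Answer: 102,196 196,73 73,26 26,238 238,189

Derivation:
Round 1 (k=16): L=102 R=196
Round 2 (k=42): L=196 R=73
Round 3 (k=31): L=73 R=26
Round 4 (k=16): L=26 R=238
Round 5 (k=48): L=238 R=189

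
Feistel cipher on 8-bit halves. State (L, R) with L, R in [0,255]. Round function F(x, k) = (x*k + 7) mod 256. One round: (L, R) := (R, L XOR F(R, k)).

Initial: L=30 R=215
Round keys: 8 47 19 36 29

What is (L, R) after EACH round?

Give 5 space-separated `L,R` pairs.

Round 1 (k=8): L=215 R=161
Round 2 (k=47): L=161 R=65
Round 3 (k=19): L=65 R=123
Round 4 (k=36): L=123 R=18
Round 5 (k=29): L=18 R=106

Answer: 215,161 161,65 65,123 123,18 18,106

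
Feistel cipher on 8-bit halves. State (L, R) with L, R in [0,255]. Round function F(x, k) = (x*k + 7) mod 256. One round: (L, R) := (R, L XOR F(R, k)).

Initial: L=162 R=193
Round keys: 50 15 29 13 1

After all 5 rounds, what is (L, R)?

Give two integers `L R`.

Answer: 75 217

Derivation:
Round 1 (k=50): L=193 R=27
Round 2 (k=15): L=27 R=93
Round 3 (k=29): L=93 R=139
Round 4 (k=13): L=139 R=75
Round 5 (k=1): L=75 R=217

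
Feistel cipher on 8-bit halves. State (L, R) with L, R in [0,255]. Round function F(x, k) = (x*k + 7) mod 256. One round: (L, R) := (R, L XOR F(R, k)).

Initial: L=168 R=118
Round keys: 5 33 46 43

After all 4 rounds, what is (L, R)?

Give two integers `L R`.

Round 1 (k=5): L=118 R=253
Round 2 (k=33): L=253 R=210
Round 3 (k=46): L=210 R=62
Round 4 (k=43): L=62 R=163

Answer: 62 163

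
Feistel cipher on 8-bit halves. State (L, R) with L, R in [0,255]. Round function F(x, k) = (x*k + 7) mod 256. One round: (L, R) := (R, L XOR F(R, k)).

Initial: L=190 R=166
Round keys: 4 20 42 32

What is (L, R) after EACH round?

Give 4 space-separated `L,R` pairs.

Answer: 166,33 33,61 61,40 40,58

Derivation:
Round 1 (k=4): L=166 R=33
Round 2 (k=20): L=33 R=61
Round 3 (k=42): L=61 R=40
Round 4 (k=32): L=40 R=58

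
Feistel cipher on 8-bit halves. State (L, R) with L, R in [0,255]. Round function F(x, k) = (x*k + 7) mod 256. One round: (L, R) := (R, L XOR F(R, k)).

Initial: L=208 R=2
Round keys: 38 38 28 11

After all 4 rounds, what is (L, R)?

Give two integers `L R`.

Round 1 (k=38): L=2 R=131
Round 2 (k=38): L=131 R=123
Round 3 (k=28): L=123 R=248
Round 4 (k=11): L=248 R=212

Answer: 248 212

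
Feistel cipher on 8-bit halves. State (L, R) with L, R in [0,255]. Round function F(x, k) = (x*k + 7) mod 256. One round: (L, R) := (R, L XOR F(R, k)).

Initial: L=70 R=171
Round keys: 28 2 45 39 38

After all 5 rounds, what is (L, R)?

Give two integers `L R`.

Answer: 185 105

Derivation:
Round 1 (k=28): L=171 R=253
Round 2 (k=2): L=253 R=170
Round 3 (k=45): L=170 R=20
Round 4 (k=39): L=20 R=185
Round 5 (k=38): L=185 R=105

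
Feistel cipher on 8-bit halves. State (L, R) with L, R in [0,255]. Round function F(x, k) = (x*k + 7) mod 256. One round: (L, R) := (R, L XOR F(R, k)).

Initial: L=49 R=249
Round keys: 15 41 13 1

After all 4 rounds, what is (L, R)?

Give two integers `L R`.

Answer: 61 179

Derivation:
Round 1 (k=15): L=249 R=175
Round 2 (k=41): L=175 R=247
Round 3 (k=13): L=247 R=61
Round 4 (k=1): L=61 R=179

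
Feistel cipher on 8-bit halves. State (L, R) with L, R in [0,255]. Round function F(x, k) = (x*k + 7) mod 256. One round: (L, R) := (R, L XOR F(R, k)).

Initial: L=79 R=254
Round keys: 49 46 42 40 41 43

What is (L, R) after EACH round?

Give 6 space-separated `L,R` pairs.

Round 1 (k=49): L=254 R=234
Round 2 (k=46): L=234 R=237
Round 3 (k=42): L=237 R=3
Round 4 (k=40): L=3 R=146
Round 5 (k=41): L=146 R=106
Round 6 (k=43): L=106 R=71

Answer: 254,234 234,237 237,3 3,146 146,106 106,71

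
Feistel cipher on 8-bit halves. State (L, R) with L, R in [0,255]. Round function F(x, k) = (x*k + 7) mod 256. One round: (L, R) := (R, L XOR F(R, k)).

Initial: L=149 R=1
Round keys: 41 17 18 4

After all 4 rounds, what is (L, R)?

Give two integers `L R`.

Round 1 (k=41): L=1 R=165
Round 2 (k=17): L=165 R=253
Round 3 (k=18): L=253 R=116
Round 4 (k=4): L=116 R=42

Answer: 116 42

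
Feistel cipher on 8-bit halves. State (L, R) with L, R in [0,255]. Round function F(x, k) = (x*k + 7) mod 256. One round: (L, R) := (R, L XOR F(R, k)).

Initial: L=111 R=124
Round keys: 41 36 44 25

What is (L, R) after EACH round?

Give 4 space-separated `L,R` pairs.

Answer: 124,140 140,203 203,103 103,221

Derivation:
Round 1 (k=41): L=124 R=140
Round 2 (k=36): L=140 R=203
Round 3 (k=44): L=203 R=103
Round 4 (k=25): L=103 R=221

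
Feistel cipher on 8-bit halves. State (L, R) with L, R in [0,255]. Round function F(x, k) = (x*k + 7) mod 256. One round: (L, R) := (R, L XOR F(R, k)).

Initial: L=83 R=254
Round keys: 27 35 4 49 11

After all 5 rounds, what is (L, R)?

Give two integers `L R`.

Answer: 187 65

Derivation:
Round 1 (k=27): L=254 R=130
Round 2 (k=35): L=130 R=51
Round 3 (k=4): L=51 R=81
Round 4 (k=49): L=81 R=187
Round 5 (k=11): L=187 R=65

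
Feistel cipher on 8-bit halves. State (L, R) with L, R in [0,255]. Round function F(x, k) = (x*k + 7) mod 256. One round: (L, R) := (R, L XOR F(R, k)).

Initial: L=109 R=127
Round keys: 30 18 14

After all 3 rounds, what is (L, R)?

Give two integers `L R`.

Round 1 (k=30): L=127 R=132
Round 2 (k=18): L=132 R=48
Round 3 (k=14): L=48 R=35

Answer: 48 35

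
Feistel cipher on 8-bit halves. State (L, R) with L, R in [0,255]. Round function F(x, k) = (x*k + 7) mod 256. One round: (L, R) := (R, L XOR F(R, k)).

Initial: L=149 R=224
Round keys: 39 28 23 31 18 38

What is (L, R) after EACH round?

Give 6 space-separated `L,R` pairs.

Round 1 (k=39): L=224 R=178
Round 2 (k=28): L=178 R=159
Round 3 (k=23): L=159 R=226
Round 4 (k=31): L=226 R=250
Round 5 (k=18): L=250 R=121
Round 6 (k=38): L=121 R=7

Answer: 224,178 178,159 159,226 226,250 250,121 121,7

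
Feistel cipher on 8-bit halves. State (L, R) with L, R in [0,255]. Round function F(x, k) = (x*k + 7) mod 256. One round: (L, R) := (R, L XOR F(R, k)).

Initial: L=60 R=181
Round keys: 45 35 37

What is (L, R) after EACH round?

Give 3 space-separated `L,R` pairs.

Answer: 181,228 228,134 134,129

Derivation:
Round 1 (k=45): L=181 R=228
Round 2 (k=35): L=228 R=134
Round 3 (k=37): L=134 R=129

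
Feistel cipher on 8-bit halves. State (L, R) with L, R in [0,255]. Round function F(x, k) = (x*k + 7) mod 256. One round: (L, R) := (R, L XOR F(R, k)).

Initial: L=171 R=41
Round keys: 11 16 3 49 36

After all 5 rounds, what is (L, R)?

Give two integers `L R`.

Round 1 (k=11): L=41 R=97
Round 2 (k=16): L=97 R=62
Round 3 (k=3): L=62 R=160
Round 4 (k=49): L=160 R=153
Round 5 (k=36): L=153 R=43

Answer: 153 43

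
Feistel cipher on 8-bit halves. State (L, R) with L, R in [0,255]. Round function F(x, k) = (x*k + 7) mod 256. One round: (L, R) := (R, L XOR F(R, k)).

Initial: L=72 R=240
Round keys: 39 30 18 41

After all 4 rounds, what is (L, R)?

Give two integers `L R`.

Round 1 (k=39): L=240 R=223
Round 2 (k=30): L=223 R=217
Round 3 (k=18): L=217 R=150
Round 4 (k=41): L=150 R=212

Answer: 150 212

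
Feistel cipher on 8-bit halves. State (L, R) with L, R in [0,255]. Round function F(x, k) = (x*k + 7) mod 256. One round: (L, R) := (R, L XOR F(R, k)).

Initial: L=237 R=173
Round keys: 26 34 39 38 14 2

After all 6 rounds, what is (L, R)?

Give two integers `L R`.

Answer: 120 88

Derivation:
Round 1 (k=26): L=173 R=116
Round 2 (k=34): L=116 R=194
Round 3 (k=39): L=194 R=225
Round 4 (k=38): L=225 R=175
Round 5 (k=14): L=175 R=120
Round 6 (k=2): L=120 R=88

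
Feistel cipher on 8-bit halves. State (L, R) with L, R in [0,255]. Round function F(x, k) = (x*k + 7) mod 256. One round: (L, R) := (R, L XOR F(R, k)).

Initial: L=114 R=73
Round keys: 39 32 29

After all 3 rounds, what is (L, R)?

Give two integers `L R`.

Round 1 (k=39): L=73 R=84
Round 2 (k=32): L=84 R=206
Round 3 (k=29): L=206 R=9

Answer: 206 9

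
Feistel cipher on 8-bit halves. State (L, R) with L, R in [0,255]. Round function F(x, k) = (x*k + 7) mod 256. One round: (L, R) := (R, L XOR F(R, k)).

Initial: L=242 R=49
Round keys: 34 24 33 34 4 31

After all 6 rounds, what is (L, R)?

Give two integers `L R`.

Round 1 (k=34): L=49 R=123
Round 2 (k=24): L=123 R=190
Round 3 (k=33): L=190 R=254
Round 4 (k=34): L=254 R=125
Round 5 (k=4): L=125 R=5
Round 6 (k=31): L=5 R=223

Answer: 5 223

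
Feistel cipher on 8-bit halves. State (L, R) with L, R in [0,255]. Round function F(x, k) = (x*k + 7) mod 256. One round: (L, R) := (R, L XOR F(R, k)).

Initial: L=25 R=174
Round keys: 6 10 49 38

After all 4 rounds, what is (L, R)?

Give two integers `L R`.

Answer: 174 110

Derivation:
Round 1 (k=6): L=174 R=2
Round 2 (k=10): L=2 R=181
Round 3 (k=49): L=181 R=174
Round 4 (k=38): L=174 R=110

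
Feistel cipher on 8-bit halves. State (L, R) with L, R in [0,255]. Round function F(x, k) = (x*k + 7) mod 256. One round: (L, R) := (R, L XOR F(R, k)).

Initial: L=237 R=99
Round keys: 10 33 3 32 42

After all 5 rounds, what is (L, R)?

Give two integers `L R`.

Round 1 (k=10): L=99 R=8
Round 2 (k=33): L=8 R=108
Round 3 (k=3): L=108 R=67
Round 4 (k=32): L=67 R=11
Round 5 (k=42): L=11 R=150

Answer: 11 150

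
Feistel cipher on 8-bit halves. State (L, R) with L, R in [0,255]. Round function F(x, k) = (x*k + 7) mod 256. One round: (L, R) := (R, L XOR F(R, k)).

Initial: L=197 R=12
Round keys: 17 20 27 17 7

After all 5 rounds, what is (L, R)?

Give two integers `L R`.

Round 1 (k=17): L=12 R=22
Round 2 (k=20): L=22 R=179
Round 3 (k=27): L=179 R=254
Round 4 (k=17): L=254 R=86
Round 5 (k=7): L=86 R=159

Answer: 86 159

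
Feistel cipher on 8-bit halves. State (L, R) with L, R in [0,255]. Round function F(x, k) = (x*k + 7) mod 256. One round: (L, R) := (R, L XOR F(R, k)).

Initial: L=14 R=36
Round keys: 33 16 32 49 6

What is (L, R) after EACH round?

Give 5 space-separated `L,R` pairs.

Round 1 (k=33): L=36 R=165
Round 2 (k=16): L=165 R=115
Round 3 (k=32): L=115 R=194
Round 4 (k=49): L=194 R=90
Round 5 (k=6): L=90 R=225

Answer: 36,165 165,115 115,194 194,90 90,225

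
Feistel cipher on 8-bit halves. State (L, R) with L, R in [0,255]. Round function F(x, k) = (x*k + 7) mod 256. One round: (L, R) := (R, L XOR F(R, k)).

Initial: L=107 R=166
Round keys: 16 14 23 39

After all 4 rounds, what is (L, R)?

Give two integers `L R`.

Round 1 (k=16): L=166 R=12
Round 2 (k=14): L=12 R=9
Round 3 (k=23): L=9 R=218
Round 4 (k=39): L=218 R=52

Answer: 218 52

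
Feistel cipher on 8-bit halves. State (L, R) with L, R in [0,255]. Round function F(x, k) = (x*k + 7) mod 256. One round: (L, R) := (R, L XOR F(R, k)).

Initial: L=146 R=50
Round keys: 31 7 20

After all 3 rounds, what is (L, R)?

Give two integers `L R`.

Round 1 (k=31): L=50 R=135
Round 2 (k=7): L=135 R=138
Round 3 (k=20): L=138 R=72

Answer: 138 72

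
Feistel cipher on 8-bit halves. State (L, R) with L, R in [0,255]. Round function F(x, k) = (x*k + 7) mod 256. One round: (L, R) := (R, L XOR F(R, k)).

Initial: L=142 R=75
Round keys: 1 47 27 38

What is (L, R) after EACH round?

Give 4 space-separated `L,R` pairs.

Answer: 75,220 220,32 32,187 187,233

Derivation:
Round 1 (k=1): L=75 R=220
Round 2 (k=47): L=220 R=32
Round 3 (k=27): L=32 R=187
Round 4 (k=38): L=187 R=233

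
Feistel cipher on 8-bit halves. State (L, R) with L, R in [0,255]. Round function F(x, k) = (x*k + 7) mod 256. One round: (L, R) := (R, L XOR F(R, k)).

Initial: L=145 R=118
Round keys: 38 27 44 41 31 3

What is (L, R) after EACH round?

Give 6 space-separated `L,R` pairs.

Answer: 118,26 26,179 179,209 209,51 51,229 229,133

Derivation:
Round 1 (k=38): L=118 R=26
Round 2 (k=27): L=26 R=179
Round 3 (k=44): L=179 R=209
Round 4 (k=41): L=209 R=51
Round 5 (k=31): L=51 R=229
Round 6 (k=3): L=229 R=133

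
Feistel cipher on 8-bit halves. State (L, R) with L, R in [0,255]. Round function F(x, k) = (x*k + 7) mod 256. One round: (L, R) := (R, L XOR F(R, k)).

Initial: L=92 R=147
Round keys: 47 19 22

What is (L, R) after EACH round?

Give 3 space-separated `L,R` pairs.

Round 1 (k=47): L=147 R=88
Round 2 (k=19): L=88 R=28
Round 3 (k=22): L=28 R=55

Answer: 147,88 88,28 28,55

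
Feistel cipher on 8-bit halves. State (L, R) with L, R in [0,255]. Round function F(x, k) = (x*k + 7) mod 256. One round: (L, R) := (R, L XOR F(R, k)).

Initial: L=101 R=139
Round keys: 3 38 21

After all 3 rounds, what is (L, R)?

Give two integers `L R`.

Round 1 (k=3): L=139 R=205
Round 2 (k=38): L=205 R=254
Round 3 (k=21): L=254 R=16

Answer: 254 16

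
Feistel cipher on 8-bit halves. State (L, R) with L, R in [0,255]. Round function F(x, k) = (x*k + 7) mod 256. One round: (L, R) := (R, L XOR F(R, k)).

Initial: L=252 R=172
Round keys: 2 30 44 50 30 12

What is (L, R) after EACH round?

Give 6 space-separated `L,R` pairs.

Answer: 172,163 163,141 141,224 224,74 74,83 83,161

Derivation:
Round 1 (k=2): L=172 R=163
Round 2 (k=30): L=163 R=141
Round 3 (k=44): L=141 R=224
Round 4 (k=50): L=224 R=74
Round 5 (k=30): L=74 R=83
Round 6 (k=12): L=83 R=161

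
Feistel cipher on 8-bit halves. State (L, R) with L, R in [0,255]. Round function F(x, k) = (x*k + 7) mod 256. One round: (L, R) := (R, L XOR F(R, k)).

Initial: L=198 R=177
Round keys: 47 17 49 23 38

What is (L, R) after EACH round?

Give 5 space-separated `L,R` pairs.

Answer: 177,64 64,246 246,93 93,148 148,162

Derivation:
Round 1 (k=47): L=177 R=64
Round 2 (k=17): L=64 R=246
Round 3 (k=49): L=246 R=93
Round 4 (k=23): L=93 R=148
Round 5 (k=38): L=148 R=162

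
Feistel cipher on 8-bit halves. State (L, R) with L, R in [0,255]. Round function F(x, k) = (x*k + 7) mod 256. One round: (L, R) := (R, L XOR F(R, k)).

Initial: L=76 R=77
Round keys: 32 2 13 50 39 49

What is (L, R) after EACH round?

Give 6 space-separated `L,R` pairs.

Answer: 77,235 235,144 144,188 188,47 47,140 140,252

Derivation:
Round 1 (k=32): L=77 R=235
Round 2 (k=2): L=235 R=144
Round 3 (k=13): L=144 R=188
Round 4 (k=50): L=188 R=47
Round 5 (k=39): L=47 R=140
Round 6 (k=49): L=140 R=252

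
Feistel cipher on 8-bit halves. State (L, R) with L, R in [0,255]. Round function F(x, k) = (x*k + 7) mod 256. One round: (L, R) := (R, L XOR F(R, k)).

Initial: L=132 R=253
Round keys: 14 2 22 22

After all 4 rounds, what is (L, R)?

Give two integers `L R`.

Round 1 (k=14): L=253 R=89
Round 2 (k=2): L=89 R=68
Round 3 (k=22): L=68 R=134
Round 4 (k=22): L=134 R=207

Answer: 134 207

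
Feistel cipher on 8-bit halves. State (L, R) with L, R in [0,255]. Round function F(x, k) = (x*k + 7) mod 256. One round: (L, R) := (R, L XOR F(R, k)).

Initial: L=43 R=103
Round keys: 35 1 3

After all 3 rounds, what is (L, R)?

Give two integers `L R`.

Answer: 89 37

Derivation:
Round 1 (k=35): L=103 R=55
Round 2 (k=1): L=55 R=89
Round 3 (k=3): L=89 R=37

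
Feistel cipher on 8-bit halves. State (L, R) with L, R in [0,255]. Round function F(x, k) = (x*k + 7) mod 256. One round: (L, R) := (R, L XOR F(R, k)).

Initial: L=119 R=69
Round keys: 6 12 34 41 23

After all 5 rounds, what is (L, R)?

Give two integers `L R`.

Round 1 (k=6): L=69 R=210
Round 2 (k=12): L=210 R=154
Round 3 (k=34): L=154 R=169
Round 4 (k=41): L=169 R=130
Round 5 (k=23): L=130 R=28

Answer: 130 28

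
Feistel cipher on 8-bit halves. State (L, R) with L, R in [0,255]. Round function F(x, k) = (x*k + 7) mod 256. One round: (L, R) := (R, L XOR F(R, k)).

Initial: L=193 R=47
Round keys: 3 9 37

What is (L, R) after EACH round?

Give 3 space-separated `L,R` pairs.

Round 1 (k=3): L=47 R=85
Round 2 (k=9): L=85 R=43
Round 3 (k=37): L=43 R=107

Answer: 47,85 85,43 43,107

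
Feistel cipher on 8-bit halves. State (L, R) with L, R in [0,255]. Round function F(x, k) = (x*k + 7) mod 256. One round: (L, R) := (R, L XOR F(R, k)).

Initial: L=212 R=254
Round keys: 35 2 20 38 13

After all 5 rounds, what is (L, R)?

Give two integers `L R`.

Answer: 100 61

Derivation:
Round 1 (k=35): L=254 R=21
Round 2 (k=2): L=21 R=207
Round 3 (k=20): L=207 R=38
Round 4 (k=38): L=38 R=100
Round 5 (k=13): L=100 R=61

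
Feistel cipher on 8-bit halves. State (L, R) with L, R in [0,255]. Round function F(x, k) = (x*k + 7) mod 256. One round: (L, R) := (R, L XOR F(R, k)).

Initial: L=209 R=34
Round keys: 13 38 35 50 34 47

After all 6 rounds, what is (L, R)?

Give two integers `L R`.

Round 1 (k=13): L=34 R=16
Round 2 (k=38): L=16 R=69
Round 3 (k=35): L=69 R=102
Round 4 (k=50): L=102 R=182
Round 5 (k=34): L=182 R=85
Round 6 (k=47): L=85 R=20

Answer: 85 20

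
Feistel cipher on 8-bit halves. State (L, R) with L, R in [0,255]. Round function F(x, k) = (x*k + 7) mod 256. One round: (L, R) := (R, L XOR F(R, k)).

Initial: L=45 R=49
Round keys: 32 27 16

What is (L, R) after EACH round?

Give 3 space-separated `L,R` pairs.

Round 1 (k=32): L=49 R=10
Round 2 (k=27): L=10 R=36
Round 3 (k=16): L=36 R=77

Answer: 49,10 10,36 36,77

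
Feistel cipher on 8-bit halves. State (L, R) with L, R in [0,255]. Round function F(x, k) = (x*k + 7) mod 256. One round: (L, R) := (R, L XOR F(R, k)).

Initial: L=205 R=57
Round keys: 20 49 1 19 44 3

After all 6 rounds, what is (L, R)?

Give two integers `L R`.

Round 1 (k=20): L=57 R=182
Round 2 (k=49): L=182 R=228
Round 3 (k=1): L=228 R=93
Round 4 (k=19): L=93 R=10
Round 5 (k=44): L=10 R=226
Round 6 (k=3): L=226 R=167

Answer: 226 167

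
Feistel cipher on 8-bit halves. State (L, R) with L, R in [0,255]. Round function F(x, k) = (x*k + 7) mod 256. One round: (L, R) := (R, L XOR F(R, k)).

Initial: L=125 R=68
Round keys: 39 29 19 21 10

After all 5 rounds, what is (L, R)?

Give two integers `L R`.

Round 1 (k=39): L=68 R=30
Round 2 (k=29): L=30 R=41
Round 3 (k=19): L=41 R=12
Round 4 (k=21): L=12 R=42
Round 5 (k=10): L=42 R=167

Answer: 42 167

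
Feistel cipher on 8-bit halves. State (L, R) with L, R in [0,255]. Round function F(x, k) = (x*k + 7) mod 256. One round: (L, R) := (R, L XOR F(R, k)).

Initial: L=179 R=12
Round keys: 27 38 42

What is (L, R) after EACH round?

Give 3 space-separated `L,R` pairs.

Answer: 12,248 248,219 219,13

Derivation:
Round 1 (k=27): L=12 R=248
Round 2 (k=38): L=248 R=219
Round 3 (k=42): L=219 R=13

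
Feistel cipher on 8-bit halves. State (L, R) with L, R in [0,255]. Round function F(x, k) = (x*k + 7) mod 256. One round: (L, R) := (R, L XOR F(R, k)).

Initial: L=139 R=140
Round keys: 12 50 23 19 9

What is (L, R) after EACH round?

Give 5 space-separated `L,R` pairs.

Answer: 140,28 28,243 243,192 192,180 180,155

Derivation:
Round 1 (k=12): L=140 R=28
Round 2 (k=50): L=28 R=243
Round 3 (k=23): L=243 R=192
Round 4 (k=19): L=192 R=180
Round 5 (k=9): L=180 R=155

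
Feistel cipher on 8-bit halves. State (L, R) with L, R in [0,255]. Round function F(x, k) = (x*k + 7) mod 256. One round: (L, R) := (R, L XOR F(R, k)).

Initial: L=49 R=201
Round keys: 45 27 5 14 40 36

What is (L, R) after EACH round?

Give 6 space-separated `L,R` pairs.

Round 1 (k=45): L=201 R=109
Round 2 (k=27): L=109 R=79
Round 3 (k=5): L=79 R=255
Round 4 (k=14): L=255 R=182
Round 5 (k=40): L=182 R=136
Round 6 (k=36): L=136 R=145

Answer: 201,109 109,79 79,255 255,182 182,136 136,145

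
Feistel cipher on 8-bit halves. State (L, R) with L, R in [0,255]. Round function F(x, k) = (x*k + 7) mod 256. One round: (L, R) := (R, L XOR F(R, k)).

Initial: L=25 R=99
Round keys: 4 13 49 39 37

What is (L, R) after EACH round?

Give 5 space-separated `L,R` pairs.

Round 1 (k=4): L=99 R=138
Round 2 (k=13): L=138 R=106
Round 3 (k=49): L=106 R=219
Round 4 (k=39): L=219 R=14
Round 5 (k=37): L=14 R=214

Answer: 99,138 138,106 106,219 219,14 14,214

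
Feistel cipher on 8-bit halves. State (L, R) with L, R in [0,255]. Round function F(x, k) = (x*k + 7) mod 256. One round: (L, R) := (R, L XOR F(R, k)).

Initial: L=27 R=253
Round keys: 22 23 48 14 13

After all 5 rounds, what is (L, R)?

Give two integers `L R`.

Answer: 97 237

Derivation:
Round 1 (k=22): L=253 R=222
Round 2 (k=23): L=222 R=4
Round 3 (k=48): L=4 R=25
Round 4 (k=14): L=25 R=97
Round 5 (k=13): L=97 R=237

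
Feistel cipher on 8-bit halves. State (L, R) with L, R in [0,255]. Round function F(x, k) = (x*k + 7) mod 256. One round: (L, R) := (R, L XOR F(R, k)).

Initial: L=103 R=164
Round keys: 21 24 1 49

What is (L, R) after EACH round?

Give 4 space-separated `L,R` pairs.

Round 1 (k=21): L=164 R=28
Round 2 (k=24): L=28 R=3
Round 3 (k=1): L=3 R=22
Round 4 (k=49): L=22 R=62

Answer: 164,28 28,3 3,22 22,62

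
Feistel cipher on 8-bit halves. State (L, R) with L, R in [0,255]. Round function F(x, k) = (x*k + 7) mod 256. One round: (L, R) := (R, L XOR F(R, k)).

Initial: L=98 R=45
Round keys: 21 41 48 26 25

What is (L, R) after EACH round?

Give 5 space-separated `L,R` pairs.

Answer: 45,218 218,220 220,157 157,37 37,57

Derivation:
Round 1 (k=21): L=45 R=218
Round 2 (k=41): L=218 R=220
Round 3 (k=48): L=220 R=157
Round 4 (k=26): L=157 R=37
Round 5 (k=25): L=37 R=57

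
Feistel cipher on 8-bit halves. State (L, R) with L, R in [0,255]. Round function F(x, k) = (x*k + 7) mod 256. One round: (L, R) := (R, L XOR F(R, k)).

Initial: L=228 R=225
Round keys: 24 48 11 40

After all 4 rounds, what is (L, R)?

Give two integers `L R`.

Round 1 (k=24): L=225 R=251
Round 2 (k=48): L=251 R=246
Round 3 (k=11): L=246 R=98
Round 4 (k=40): L=98 R=161

Answer: 98 161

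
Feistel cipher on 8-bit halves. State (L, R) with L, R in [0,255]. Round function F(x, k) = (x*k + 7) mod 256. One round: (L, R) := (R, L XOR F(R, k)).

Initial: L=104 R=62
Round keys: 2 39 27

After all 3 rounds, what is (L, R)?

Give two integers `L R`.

Round 1 (k=2): L=62 R=235
Round 2 (k=39): L=235 R=234
Round 3 (k=27): L=234 R=94

Answer: 234 94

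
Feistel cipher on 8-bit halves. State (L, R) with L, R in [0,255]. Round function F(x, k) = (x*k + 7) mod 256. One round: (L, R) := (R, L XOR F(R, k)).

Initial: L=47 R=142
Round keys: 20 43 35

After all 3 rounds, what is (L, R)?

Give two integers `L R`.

Answer: 153 194

Derivation:
Round 1 (k=20): L=142 R=48
Round 2 (k=43): L=48 R=153
Round 3 (k=35): L=153 R=194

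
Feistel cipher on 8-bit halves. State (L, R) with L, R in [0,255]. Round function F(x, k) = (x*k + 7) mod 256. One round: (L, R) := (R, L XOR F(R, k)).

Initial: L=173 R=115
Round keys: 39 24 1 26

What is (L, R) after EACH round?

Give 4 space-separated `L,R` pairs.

Answer: 115,33 33,108 108,82 82,55

Derivation:
Round 1 (k=39): L=115 R=33
Round 2 (k=24): L=33 R=108
Round 3 (k=1): L=108 R=82
Round 4 (k=26): L=82 R=55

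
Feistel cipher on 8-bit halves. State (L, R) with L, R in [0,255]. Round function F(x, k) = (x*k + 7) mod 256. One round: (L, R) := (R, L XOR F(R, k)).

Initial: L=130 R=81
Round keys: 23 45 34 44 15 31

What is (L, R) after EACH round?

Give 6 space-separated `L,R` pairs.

Round 1 (k=23): L=81 R=204
Round 2 (k=45): L=204 R=178
Round 3 (k=34): L=178 R=103
Round 4 (k=44): L=103 R=9
Round 5 (k=15): L=9 R=233
Round 6 (k=31): L=233 R=55

Answer: 81,204 204,178 178,103 103,9 9,233 233,55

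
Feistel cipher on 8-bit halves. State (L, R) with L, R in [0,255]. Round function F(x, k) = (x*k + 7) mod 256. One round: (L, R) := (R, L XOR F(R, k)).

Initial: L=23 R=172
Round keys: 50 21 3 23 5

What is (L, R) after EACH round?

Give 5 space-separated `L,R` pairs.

Answer: 172,136 136,131 131,24 24,172 172,123

Derivation:
Round 1 (k=50): L=172 R=136
Round 2 (k=21): L=136 R=131
Round 3 (k=3): L=131 R=24
Round 4 (k=23): L=24 R=172
Round 5 (k=5): L=172 R=123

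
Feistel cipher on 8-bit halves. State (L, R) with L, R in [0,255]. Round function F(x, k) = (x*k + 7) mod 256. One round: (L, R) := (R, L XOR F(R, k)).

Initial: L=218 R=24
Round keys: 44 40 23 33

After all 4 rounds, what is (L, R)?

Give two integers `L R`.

Answer: 101 155

Derivation:
Round 1 (k=44): L=24 R=253
Round 2 (k=40): L=253 R=151
Round 3 (k=23): L=151 R=101
Round 4 (k=33): L=101 R=155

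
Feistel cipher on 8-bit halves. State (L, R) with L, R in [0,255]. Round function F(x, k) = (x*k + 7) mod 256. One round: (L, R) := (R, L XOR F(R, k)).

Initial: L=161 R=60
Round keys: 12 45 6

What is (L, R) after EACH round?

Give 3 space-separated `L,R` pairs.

Answer: 60,118 118,249 249,171

Derivation:
Round 1 (k=12): L=60 R=118
Round 2 (k=45): L=118 R=249
Round 3 (k=6): L=249 R=171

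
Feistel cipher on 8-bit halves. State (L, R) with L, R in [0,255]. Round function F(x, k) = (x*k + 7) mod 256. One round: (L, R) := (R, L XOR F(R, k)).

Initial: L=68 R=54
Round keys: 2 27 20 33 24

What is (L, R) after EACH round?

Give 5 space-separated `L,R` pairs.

Round 1 (k=2): L=54 R=55
Round 2 (k=27): L=55 R=226
Round 3 (k=20): L=226 R=152
Round 4 (k=33): L=152 R=125
Round 5 (k=24): L=125 R=39

Answer: 54,55 55,226 226,152 152,125 125,39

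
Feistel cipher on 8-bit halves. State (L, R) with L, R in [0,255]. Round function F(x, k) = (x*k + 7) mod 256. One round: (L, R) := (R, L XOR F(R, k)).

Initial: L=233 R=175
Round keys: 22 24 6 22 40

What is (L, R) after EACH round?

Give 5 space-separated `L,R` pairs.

Round 1 (k=22): L=175 R=248
Round 2 (k=24): L=248 R=232
Round 3 (k=6): L=232 R=143
Round 4 (k=22): L=143 R=185
Round 5 (k=40): L=185 R=96

Answer: 175,248 248,232 232,143 143,185 185,96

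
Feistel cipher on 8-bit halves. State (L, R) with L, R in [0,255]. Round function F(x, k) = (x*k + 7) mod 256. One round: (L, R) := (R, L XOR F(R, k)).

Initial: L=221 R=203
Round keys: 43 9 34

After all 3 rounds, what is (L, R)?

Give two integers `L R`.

Answer: 39 200

Derivation:
Round 1 (k=43): L=203 R=253
Round 2 (k=9): L=253 R=39
Round 3 (k=34): L=39 R=200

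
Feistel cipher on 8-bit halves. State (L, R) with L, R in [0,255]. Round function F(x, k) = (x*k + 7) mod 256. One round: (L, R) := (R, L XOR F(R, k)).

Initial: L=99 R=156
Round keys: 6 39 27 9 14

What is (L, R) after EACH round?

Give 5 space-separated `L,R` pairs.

Round 1 (k=6): L=156 R=204
Round 2 (k=39): L=204 R=135
Round 3 (k=27): L=135 R=136
Round 4 (k=9): L=136 R=72
Round 5 (k=14): L=72 R=127

Answer: 156,204 204,135 135,136 136,72 72,127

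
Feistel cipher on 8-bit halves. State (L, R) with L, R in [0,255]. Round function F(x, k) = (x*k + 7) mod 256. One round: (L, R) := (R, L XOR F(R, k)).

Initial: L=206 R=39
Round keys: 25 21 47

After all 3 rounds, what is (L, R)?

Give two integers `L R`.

Answer: 216 183

Derivation:
Round 1 (k=25): L=39 R=24
Round 2 (k=21): L=24 R=216
Round 3 (k=47): L=216 R=183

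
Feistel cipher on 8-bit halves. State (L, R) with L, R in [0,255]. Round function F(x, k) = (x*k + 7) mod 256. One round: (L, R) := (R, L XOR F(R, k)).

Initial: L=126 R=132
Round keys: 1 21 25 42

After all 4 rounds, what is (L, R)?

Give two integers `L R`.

Answer: 254 23

Derivation:
Round 1 (k=1): L=132 R=245
Round 2 (k=21): L=245 R=164
Round 3 (k=25): L=164 R=254
Round 4 (k=42): L=254 R=23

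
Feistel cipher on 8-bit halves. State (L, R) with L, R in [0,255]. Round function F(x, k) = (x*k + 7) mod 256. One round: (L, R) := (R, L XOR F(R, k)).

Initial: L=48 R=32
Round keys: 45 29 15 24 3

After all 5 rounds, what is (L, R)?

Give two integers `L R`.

Answer: 181 148

Derivation:
Round 1 (k=45): L=32 R=151
Round 2 (k=29): L=151 R=2
Round 3 (k=15): L=2 R=178
Round 4 (k=24): L=178 R=181
Round 5 (k=3): L=181 R=148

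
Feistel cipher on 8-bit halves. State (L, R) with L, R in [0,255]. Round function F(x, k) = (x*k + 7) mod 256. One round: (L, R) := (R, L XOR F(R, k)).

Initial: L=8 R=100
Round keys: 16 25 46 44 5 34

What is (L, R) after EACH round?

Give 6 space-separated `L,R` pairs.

Answer: 100,79 79,218 218,124 124,141 141,180 180,98

Derivation:
Round 1 (k=16): L=100 R=79
Round 2 (k=25): L=79 R=218
Round 3 (k=46): L=218 R=124
Round 4 (k=44): L=124 R=141
Round 5 (k=5): L=141 R=180
Round 6 (k=34): L=180 R=98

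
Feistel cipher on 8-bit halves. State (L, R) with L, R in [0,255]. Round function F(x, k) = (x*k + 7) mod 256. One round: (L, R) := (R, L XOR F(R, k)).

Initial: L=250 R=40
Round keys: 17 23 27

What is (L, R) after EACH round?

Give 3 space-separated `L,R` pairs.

Round 1 (k=17): L=40 R=85
Round 2 (k=23): L=85 R=130
Round 3 (k=27): L=130 R=232

Answer: 40,85 85,130 130,232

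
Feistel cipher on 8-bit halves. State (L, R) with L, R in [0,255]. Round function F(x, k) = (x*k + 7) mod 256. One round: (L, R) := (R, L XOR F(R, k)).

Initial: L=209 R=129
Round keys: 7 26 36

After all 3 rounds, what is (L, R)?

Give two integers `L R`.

Round 1 (k=7): L=129 R=95
Round 2 (k=26): L=95 R=44
Round 3 (k=36): L=44 R=104

Answer: 44 104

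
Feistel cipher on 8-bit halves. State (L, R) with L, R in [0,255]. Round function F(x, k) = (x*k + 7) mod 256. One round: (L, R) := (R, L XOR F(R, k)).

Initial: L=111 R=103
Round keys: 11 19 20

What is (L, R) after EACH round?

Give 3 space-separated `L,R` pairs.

Answer: 103,27 27,111 111,168

Derivation:
Round 1 (k=11): L=103 R=27
Round 2 (k=19): L=27 R=111
Round 3 (k=20): L=111 R=168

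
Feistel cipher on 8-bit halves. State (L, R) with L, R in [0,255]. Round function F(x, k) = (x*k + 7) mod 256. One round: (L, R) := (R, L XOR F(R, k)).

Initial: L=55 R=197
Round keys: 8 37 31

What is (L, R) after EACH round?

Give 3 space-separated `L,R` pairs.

Answer: 197,24 24,186 186,149

Derivation:
Round 1 (k=8): L=197 R=24
Round 2 (k=37): L=24 R=186
Round 3 (k=31): L=186 R=149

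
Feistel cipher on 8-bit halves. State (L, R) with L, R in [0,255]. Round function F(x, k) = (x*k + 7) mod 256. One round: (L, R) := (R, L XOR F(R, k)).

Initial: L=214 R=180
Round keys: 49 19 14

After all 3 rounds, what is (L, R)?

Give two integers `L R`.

Round 1 (k=49): L=180 R=173
Round 2 (k=19): L=173 R=106
Round 3 (k=14): L=106 R=126

Answer: 106 126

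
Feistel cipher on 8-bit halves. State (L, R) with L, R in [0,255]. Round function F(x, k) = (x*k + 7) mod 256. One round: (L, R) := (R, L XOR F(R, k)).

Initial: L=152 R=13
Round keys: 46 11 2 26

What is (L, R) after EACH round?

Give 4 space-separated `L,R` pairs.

Answer: 13,197 197,115 115,40 40,100

Derivation:
Round 1 (k=46): L=13 R=197
Round 2 (k=11): L=197 R=115
Round 3 (k=2): L=115 R=40
Round 4 (k=26): L=40 R=100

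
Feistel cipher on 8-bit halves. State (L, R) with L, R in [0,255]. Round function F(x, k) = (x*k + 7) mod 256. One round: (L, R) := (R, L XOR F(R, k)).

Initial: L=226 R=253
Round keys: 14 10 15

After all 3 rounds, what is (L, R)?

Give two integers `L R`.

Answer: 128 184

Derivation:
Round 1 (k=14): L=253 R=63
Round 2 (k=10): L=63 R=128
Round 3 (k=15): L=128 R=184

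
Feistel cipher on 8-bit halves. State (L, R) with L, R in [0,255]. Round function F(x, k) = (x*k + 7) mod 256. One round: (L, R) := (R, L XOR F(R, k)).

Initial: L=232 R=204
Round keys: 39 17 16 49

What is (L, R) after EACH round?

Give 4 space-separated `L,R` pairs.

Answer: 204,243 243,230 230,148 148,189

Derivation:
Round 1 (k=39): L=204 R=243
Round 2 (k=17): L=243 R=230
Round 3 (k=16): L=230 R=148
Round 4 (k=49): L=148 R=189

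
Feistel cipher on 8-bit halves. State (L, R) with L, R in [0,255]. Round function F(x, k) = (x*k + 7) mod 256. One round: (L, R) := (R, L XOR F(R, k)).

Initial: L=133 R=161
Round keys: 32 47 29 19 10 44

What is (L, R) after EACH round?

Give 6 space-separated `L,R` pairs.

Answer: 161,162 162,100 100,249 249,230 230,250 250,25

Derivation:
Round 1 (k=32): L=161 R=162
Round 2 (k=47): L=162 R=100
Round 3 (k=29): L=100 R=249
Round 4 (k=19): L=249 R=230
Round 5 (k=10): L=230 R=250
Round 6 (k=44): L=250 R=25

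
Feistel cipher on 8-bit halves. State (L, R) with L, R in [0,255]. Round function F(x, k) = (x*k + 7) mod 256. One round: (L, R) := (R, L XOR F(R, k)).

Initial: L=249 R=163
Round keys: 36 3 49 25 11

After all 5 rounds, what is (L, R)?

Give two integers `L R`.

Round 1 (k=36): L=163 R=10
Round 2 (k=3): L=10 R=134
Round 3 (k=49): L=134 R=167
Round 4 (k=25): L=167 R=208
Round 5 (k=11): L=208 R=80

Answer: 208 80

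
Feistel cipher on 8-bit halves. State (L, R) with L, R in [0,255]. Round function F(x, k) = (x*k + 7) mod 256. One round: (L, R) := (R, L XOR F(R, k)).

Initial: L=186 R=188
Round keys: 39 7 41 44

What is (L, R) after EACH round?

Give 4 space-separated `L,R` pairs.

Round 1 (k=39): L=188 R=17
Round 2 (k=7): L=17 R=194
Round 3 (k=41): L=194 R=8
Round 4 (k=44): L=8 R=165

Answer: 188,17 17,194 194,8 8,165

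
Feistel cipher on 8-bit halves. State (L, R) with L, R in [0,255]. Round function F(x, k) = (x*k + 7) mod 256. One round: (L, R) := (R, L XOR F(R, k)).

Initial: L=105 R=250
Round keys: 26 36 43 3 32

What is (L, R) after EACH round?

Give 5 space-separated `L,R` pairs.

Answer: 250,2 2,181 181,108 108,254 254,171

Derivation:
Round 1 (k=26): L=250 R=2
Round 2 (k=36): L=2 R=181
Round 3 (k=43): L=181 R=108
Round 4 (k=3): L=108 R=254
Round 5 (k=32): L=254 R=171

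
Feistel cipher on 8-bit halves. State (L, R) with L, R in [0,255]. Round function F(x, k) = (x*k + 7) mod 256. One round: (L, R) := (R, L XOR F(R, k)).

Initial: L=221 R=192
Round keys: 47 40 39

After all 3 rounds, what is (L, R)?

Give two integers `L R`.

Answer: 215 82

Derivation:
Round 1 (k=47): L=192 R=154
Round 2 (k=40): L=154 R=215
Round 3 (k=39): L=215 R=82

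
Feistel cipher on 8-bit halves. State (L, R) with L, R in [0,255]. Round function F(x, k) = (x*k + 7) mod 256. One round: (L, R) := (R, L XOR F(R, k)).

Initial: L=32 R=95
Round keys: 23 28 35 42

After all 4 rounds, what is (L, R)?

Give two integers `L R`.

Answer: 255 197

Derivation:
Round 1 (k=23): L=95 R=176
Round 2 (k=28): L=176 R=24
Round 3 (k=35): L=24 R=255
Round 4 (k=42): L=255 R=197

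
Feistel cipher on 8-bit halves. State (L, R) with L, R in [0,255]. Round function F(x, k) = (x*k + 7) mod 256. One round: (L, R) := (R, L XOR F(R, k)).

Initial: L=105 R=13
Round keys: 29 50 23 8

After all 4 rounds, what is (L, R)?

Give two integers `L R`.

Round 1 (k=29): L=13 R=233
Round 2 (k=50): L=233 R=132
Round 3 (k=23): L=132 R=10
Round 4 (k=8): L=10 R=211

Answer: 10 211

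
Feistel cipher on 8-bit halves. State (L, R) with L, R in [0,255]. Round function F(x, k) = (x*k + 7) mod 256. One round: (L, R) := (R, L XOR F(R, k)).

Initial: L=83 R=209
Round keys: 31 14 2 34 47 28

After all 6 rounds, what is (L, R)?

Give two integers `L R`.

Answer: 10 56

Derivation:
Round 1 (k=31): L=209 R=5
Round 2 (k=14): L=5 R=156
Round 3 (k=2): L=156 R=58
Round 4 (k=34): L=58 R=39
Round 5 (k=47): L=39 R=10
Round 6 (k=28): L=10 R=56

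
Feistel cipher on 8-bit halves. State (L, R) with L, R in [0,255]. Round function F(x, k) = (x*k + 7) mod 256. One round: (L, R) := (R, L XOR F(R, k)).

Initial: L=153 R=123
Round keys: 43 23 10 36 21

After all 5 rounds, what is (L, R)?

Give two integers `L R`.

Answer: 74 57

Derivation:
Round 1 (k=43): L=123 R=41
Round 2 (k=23): L=41 R=205
Round 3 (k=10): L=205 R=32
Round 4 (k=36): L=32 R=74
Round 5 (k=21): L=74 R=57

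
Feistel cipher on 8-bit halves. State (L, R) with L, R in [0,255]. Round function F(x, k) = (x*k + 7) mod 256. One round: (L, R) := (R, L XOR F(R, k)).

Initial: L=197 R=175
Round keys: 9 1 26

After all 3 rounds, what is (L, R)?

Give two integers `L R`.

Answer: 93 146

Derivation:
Round 1 (k=9): L=175 R=235
Round 2 (k=1): L=235 R=93
Round 3 (k=26): L=93 R=146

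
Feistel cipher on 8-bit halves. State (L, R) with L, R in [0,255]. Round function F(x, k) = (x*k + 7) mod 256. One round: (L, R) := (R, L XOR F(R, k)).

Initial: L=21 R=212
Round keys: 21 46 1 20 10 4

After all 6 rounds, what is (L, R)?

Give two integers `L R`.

Answer: 15 91

Derivation:
Round 1 (k=21): L=212 R=126
Round 2 (k=46): L=126 R=127
Round 3 (k=1): L=127 R=248
Round 4 (k=20): L=248 R=24
Round 5 (k=10): L=24 R=15
Round 6 (k=4): L=15 R=91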